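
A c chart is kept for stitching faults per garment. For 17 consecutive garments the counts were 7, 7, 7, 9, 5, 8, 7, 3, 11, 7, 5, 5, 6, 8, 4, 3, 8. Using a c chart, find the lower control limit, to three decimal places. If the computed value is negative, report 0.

c̄ = (7 + 7 + 7 + 9 + 5 + 8 + 7 + 3 + 11 + 7 + 5 + 5 + 6 + 8 + 4 + 3 + 8) / 17 = 110 / 17 = 6.4706
LCL = c̄ − 3√c̄ = 6.4706 − 3 × 2.5437 = -1.1606 → 0 (cannot be negative)

0.000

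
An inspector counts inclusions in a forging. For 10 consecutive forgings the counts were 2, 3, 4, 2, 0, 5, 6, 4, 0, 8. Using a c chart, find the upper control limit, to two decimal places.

8.93

c̄ = (2 + 3 + 4 + 2 + 0 + 5 + 6 + 4 + 0 + 8) / 10 = 34 / 10 = 3.4000
UCL = c̄ + 3√c̄ = 3.4000 + 3 × √3.4000 = 3.4000 + 3 × 1.8439 = 8.9317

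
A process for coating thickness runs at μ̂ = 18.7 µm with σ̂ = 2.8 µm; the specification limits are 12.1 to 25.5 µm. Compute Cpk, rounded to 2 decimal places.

0.79

Cpu = (USL − μ̂) / (3σ̂) = (25.5 − 18.7) / (3 × 2.8) = 0.8095; Cpl = (μ̂ − LSL) / (3σ̂) = (18.7 − 12.1) / (3 × 2.8) = 0.7857; Cpk = min(Cpu, Cpl) = 0.7857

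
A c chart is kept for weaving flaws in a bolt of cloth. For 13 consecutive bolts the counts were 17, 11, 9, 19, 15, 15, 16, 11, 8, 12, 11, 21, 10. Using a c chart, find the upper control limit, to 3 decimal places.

24.469

c̄ = (17 + 11 + 9 + 19 + 15 + 15 + 16 + 11 + 8 + 12 + 11 + 21 + 10) / 13 = 175 / 13 = 13.4615
UCL = c̄ + 3√c̄ = 13.4615 + 3 × √13.4615 = 13.4615 + 3 × 3.6690 = 24.4685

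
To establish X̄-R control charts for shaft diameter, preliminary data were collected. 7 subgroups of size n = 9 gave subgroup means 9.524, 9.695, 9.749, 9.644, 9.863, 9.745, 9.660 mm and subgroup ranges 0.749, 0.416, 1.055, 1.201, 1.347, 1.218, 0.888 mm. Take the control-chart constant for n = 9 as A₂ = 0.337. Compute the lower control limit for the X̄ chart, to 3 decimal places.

X̄̄ = (9.524 + 9.695 + 9.749 + 9.644 + 9.863 + 9.745 + 9.660) / 7 = 67.8800 / 7 = 9.6971
R̄ = (0.749 + 0.416 + 1.055 + 1.201 + 1.347 + 1.218 + 0.888) / 7 = 6.8740 / 7 = 0.9820
LCL = X̄̄ − A₂·R̄ = 9.6971 − 0.337 × 0.9820 = 9.3662

9.366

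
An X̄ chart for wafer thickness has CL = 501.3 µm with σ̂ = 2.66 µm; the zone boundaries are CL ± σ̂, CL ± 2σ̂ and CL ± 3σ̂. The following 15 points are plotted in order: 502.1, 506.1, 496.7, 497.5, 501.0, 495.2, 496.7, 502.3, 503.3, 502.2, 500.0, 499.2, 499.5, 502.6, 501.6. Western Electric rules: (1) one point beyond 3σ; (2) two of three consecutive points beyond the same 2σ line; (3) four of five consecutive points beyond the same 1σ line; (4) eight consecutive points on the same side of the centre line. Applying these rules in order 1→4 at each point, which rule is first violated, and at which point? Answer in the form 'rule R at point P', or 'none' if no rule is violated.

rule 3 at point 7

Zone of each point (C = within 1σ̂, B = 1σ̂–2σ̂, A = 2σ̂–3σ̂, * = beyond 3σ̂; sign = side of CL): 1:+C, 2:+B, 3:-B, 4:-B, 5:-C, 6:-A, 7:-B, 8:+C, 9:+C, 10:+C, 11:-C, 12:-C, 13:-C, 14:+C, 15:+C
Rule 3 (four of five consecutive points beyond the same 1σ limit) is satisfied at point 7.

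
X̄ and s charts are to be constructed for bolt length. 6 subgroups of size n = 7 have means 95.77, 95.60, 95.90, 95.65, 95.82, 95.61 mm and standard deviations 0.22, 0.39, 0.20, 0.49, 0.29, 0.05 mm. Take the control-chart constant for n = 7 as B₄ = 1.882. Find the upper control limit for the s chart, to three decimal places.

s̄ = (0.22 + 0.39 + 0.20 + 0.49 + 0.29 + 0.05) / 6 = 0.2733
UCL_s = B₄·s̄ = 1.882 × 0.2733 = 0.5144

0.514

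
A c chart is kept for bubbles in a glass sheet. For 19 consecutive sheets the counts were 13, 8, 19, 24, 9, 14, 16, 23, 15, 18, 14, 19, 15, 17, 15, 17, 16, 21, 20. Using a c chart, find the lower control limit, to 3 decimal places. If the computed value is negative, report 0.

4.297

c̄ = (13 + 8 + 19 + 24 + 9 + 14 + 16 + 23 + 15 + 18 + 14 + 19 + 15 + 17 + 15 + 17 + 16 + 21 + 20) / 19 = 313 / 19 = 16.4737
LCL = c̄ − 3√c̄ = 16.4737 − 3 × 4.0588 = 4.2973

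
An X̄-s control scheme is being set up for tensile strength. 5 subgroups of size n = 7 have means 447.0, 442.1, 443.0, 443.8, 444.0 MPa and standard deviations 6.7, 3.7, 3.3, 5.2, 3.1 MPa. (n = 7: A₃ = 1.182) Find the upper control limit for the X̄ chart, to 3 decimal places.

449.181

X̄̄ = (447.0 + 442.1 + 443.0 + 443.8 + 444.0) / 5 = 443.9800
s̄ = (6.7 + 3.7 + 3.3 + 5.2 + 3.1) / 5 = 4.4000
UCL = X̄̄ + A₃·s̄ = 443.9800 + 1.182 × 4.4000 = 449.1808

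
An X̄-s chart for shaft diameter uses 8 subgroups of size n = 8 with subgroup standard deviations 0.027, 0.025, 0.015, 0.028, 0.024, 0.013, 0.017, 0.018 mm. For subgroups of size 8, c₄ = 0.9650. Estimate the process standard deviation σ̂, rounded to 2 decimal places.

0.02

s̄ = (0.027 + 0.025 + 0.015 + 0.028 + 0.024 + 0.013 + 0.017 + 0.018) / 8 = 0.0209
σ̂ = s̄ / c₄ = 0.0209 / 0.9650 = 0.0216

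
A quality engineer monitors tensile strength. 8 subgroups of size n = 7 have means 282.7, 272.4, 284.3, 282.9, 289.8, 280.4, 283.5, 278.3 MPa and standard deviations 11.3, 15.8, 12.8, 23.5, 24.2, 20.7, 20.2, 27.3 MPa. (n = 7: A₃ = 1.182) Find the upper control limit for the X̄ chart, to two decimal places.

304.81

X̄̄ = (282.7 + 272.4 + 284.3 + 282.9 + 289.8 + 280.4 + 283.5 + 278.3) / 8 = 281.7875
s̄ = (11.3 + 15.8 + 12.8 + 23.5 + 24.2 + 20.7 + 20.2 + 27.3) / 8 = 19.4750
UCL = X̄̄ + A₃·s̄ = 281.7875 + 1.182 × 19.4750 = 304.8070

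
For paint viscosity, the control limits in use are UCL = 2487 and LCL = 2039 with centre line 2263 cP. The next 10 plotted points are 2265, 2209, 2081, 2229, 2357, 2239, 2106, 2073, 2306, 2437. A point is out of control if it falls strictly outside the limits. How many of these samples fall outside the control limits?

0

All 10 points lie within [2039, 2487].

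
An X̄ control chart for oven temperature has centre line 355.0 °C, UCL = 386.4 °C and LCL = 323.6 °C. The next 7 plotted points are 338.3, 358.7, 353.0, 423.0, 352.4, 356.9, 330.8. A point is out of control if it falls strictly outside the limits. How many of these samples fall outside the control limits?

Compare each point to [323.6, 386.4]: sample 4 = 423.0 > UCL.

1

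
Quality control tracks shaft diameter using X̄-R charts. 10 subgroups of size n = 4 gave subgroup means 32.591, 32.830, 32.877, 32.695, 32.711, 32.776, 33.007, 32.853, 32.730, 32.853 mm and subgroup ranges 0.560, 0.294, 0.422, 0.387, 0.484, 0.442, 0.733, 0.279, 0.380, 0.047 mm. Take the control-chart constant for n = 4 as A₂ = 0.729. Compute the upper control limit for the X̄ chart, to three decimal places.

X̄̄ = (32.591 + 32.830 + 32.877 + 32.695 + 32.711 + 32.776 + 33.007 + 32.853 + 32.730 + 32.853) / 10 = 327.9230 / 10 = 32.7923
R̄ = (0.560 + 0.294 + 0.422 + 0.387 + 0.484 + 0.442 + 0.733 + 0.279 + 0.380 + 0.047) / 10 = 4.0280 / 10 = 0.4028
UCL = X̄̄ + A₂·R̄ = 32.7923 + 0.729 × 0.4028 = 33.0859

33.086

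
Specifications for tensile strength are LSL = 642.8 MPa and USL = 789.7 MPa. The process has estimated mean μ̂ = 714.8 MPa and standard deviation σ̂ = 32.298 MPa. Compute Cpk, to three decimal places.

Cpu = (USL − μ̂) / (3σ̂) = (789.7 − 714.8) / (3 × 32.298) = 0.7730; Cpl = (μ̂ − LSL) / (3σ̂) = (714.8 − 642.8) / (3 × 32.298) = 0.7431; Cpk = min(Cpu, Cpl) = 0.7431

0.743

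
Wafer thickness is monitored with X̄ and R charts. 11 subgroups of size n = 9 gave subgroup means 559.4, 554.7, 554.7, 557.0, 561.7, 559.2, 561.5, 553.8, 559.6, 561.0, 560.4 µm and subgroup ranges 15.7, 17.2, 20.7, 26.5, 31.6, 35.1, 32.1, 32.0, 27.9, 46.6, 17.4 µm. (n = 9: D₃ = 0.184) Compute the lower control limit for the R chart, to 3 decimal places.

R̄ = (15.7 + 17.2 + 20.7 + 26.5 + 31.6 + 35.1 + 32.1 + 32.0 + 27.9 + 46.6 + 17.4) / 11 = 302.8000 / 11 = 27.5273
LCL_R = D₃·R̄ = 0.184 × 27.5273 = 5.0650

5.065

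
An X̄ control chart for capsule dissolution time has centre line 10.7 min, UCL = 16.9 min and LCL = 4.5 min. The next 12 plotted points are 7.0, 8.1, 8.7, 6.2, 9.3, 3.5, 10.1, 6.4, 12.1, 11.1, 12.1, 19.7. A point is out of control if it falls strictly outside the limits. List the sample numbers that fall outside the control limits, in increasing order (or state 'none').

6, 12

Compare each point to [4.5, 16.9]: sample 6 = 3.5 < LCL; sample 12 = 19.7 > UCL.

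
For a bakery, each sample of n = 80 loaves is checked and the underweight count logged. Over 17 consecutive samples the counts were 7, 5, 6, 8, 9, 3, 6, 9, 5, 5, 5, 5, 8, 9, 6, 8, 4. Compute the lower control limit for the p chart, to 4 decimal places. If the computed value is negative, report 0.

p̄ = Σdᵢ / (k·n) = 108 / (17 × 80) = 0.07941
LCL = p̄ − 3·√(p̄(1−p̄)/n) = 0.07941 − 3 × 0.03023 = -0.01128 → 0 (negative, so LCL = 0)

0.0000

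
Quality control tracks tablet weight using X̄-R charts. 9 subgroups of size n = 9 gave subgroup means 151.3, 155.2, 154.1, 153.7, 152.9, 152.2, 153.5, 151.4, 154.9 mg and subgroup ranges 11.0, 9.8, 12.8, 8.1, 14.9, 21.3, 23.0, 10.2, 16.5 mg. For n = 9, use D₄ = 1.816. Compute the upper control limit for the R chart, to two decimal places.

25.75

R̄ = (11.0 + 9.8 + 12.8 + 8.1 + 14.9 + 21.3 + 23.0 + 10.2 + 16.5) / 9 = 127.6000 / 9 = 14.1778
UCL_R = D₄·R̄ = 1.816 × 14.1778 = 25.7468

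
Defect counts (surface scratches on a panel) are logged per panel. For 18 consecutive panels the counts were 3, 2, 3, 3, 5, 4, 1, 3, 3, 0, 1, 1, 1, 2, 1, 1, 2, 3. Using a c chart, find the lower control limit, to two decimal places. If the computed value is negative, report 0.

c̄ = (3 + 2 + 3 + 3 + 5 + 4 + 1 + 3 + 3 + 0 + 1 + 1 + 1 + 2 + 1 + 1 + 2 + 3) / 18 = 39 / 18 = 2.1667
LCL = c̄ − 3√c̄ = 2.1667 − 3 × 1.4720 = -2.2492 → 0 (cannot be negative)

0.00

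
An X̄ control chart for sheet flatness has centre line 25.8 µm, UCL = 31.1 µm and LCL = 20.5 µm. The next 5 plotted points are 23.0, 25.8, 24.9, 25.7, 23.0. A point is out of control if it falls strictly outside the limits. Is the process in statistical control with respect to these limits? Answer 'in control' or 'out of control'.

All 5 points lie within [20.5, 31.1].

in control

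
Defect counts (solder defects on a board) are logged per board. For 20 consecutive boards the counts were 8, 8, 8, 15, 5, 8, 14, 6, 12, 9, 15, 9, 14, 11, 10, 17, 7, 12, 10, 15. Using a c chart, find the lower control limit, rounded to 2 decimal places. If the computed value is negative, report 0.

0.86

c̄ = (8 + 8 + 8 + 15 + 5 + 8 + 14 + 6 + 12 + 9 + 15 + 9 + 14 + 11 + 10 + 17 + 7 + 12 + 10 + 15) / 20 = 213 / 20 = 10.6500
LCL = c̄ − 3√c̄ = 10.6500 − 3 × 3.2634 = 0.8597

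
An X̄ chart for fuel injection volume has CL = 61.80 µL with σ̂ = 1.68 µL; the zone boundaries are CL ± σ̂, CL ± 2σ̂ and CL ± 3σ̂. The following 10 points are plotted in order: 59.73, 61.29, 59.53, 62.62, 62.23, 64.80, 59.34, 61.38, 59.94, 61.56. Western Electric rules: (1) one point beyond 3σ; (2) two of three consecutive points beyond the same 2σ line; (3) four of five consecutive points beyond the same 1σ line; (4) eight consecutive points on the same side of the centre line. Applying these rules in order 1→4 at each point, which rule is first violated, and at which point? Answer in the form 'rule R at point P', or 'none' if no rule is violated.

Zone of each point (C = within 1σ̂, B = 1σ̂–2σ̂, A = 2σ̂–3σ̂, * = beyond 3σ̂; sign = side of CL): 1:-B, 2:-C, 3:-B, 4:+C, 5:+C, 6:+B, 7:-B, 8:-C, 9:-B, 10:-C
No rule fires across all 10 points.

none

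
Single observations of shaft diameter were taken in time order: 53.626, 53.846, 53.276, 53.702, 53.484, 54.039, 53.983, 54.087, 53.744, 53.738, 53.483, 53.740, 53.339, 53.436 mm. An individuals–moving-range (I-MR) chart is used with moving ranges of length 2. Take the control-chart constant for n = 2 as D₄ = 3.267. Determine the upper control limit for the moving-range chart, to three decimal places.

Moving ranges: 0.220, 0.570, 0.426, 0.218, 0.555, 0.056, 0.104, 0.343, 0.006, 0.255, 0.257, 0.401, 0.097; M̄R̄ = 3.5080 / 13 = 0.2698
UCL_MR = D₄·M̄R̄ = 3.267 × 0.2698 = 0.8816

0.882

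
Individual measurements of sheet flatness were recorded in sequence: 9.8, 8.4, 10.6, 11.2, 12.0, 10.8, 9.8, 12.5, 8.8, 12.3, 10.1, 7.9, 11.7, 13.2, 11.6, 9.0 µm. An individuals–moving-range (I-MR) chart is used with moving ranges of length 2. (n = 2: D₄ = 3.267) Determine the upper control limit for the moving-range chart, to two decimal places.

Moving ranges: 1.4, 2.2, 0.6, 0.8, 1.2, 1.0, 2.7, 3.7, 3.5, 2.2, 2.2, 3.8, 1.5, 1.6, 2.6; M̄R̄ = 31.0000 / 15 = 2.0667
UCL_MR = D₄·M̄R̄ = 3.267 × 2.0667 = 6.7518

6.75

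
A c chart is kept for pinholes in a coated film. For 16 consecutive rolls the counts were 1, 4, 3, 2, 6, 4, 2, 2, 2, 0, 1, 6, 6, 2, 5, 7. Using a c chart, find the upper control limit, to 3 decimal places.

c̄ = (1 + 4 + 3 + 2 + 6 + 4 + 2 + 2 + 2 + 0 + 1 + 6 + 6 + 2 + 5 + 7) / 16 = 53 / 16 = 3.3125
UCL = c̄ + 3√c̄ = 3.3125 + 3 × √3.3125 = 3.3125 + 3 × 1.8200 = 8.7726

8.773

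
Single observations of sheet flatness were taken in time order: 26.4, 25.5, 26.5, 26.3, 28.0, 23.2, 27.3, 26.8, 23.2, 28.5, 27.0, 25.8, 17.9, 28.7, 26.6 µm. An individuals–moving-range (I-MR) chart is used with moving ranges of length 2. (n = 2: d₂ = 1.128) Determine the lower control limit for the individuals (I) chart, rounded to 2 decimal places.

X̄ = (26.4 + 25.5 + 26.5 + 26.3 + 28.0 + 23.2 + 27.3 + 26.8 + 23.2 + 28.5 + 27.0 + 25.8 + 17.9 + 28.7 + 26.6) / 15 = 25.8467
Moving ranges: 0.9, 1.0, 0.2, 1.7, 4.8, 4.1, 0.5, 3.6, 5.3, 1.5, 1.2, 7.9, 10.8, 2.1; M̄R̄ = 45.6000 / 14 = 3.2571
LCL = X̄ − 3·M̄R̄/d₂ = 25.8467 − 3 × 3.2571 / 1.128 = 17.1841

17.18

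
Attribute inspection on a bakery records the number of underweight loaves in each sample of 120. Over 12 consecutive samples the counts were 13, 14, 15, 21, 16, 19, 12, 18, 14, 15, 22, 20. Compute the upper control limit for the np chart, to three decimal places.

27.925

p̄ = Σdᵢ / (k·n) = 199 / (12 × 120) = 0.13819
UCL = np̄ + 3·√(np̄(1−p̄)) = 16.5833 + 3 × √(16.5833×0.86181) = 16.5833 + 3 × 3.7804 = 27.9246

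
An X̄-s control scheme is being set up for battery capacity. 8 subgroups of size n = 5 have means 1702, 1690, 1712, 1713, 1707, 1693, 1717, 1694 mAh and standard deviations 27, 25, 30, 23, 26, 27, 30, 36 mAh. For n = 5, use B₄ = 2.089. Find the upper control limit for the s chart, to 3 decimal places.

s̄ = (27 + 25 + 30 + 23 + 26 + 27 + 30 + 36) / 8 = 28.0000
UCL_s = B₄·s̄ = 2.089 × 28.0000 = 58.4920

58.492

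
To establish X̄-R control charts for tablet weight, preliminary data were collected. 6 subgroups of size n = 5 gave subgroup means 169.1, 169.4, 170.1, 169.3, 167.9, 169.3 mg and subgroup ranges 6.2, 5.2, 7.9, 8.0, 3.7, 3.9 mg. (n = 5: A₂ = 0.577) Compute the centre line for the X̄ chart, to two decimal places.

169.18

X̄̄ = (169.1 + 169.4 + 170.1 + 169.3 + 167.9 + 169.3) / 6 = 1015.1000 / 6 = 169.1833
CL = X̄̄ = 169.1833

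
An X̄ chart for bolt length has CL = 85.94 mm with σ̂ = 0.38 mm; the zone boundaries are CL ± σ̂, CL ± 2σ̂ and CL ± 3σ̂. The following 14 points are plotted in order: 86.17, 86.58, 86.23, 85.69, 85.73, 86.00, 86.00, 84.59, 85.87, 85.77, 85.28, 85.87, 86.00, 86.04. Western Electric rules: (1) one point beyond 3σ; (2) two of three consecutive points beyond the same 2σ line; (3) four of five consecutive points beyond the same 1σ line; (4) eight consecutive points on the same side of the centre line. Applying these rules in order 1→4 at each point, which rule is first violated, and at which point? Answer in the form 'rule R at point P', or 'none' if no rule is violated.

Zone of each point (C = within 1σ̂, B = 1σ̂–2σ̂, A = 2σ̂–3σ̂, * = beyond 3σ̂; sign = side of CL): 1:+C, 2:+B, 3:+C, 4:-C, 5:-C, 6:+C, 7:+C, 8:-*, 9:-C, 10:-C, 11:-B, 12:-C, 13:+C, 14:+C
Rule 1 (one point beyond the 3σ limits) is satisfied at point 8.

rule 1 at point 8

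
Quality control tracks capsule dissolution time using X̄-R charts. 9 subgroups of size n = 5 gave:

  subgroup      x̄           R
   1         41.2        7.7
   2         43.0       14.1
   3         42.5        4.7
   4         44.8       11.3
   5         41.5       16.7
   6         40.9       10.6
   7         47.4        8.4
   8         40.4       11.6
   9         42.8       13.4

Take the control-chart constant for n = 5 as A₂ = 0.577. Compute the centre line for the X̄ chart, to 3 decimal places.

42.722

X̄̄ = (41.2 + 43.0 + 42.5 + 44.8 + 41.5 + 40.9 + 47.4 + 40.4 + 42.8) / 9 = 384.5000 / 9 = 42.7222
CL = X̄̄ = 42.7222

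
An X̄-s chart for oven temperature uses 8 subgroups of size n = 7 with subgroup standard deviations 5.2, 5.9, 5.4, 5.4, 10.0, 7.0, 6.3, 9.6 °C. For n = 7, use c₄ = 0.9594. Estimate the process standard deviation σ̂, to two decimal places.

s̄ = (5.2 + 5.9 + 5.4 + 5.4 + 10.0 + 7.0 + 6.3 + 9.6) / 8 = 6.8500
σ̂ = s̄ / c₄ = 6.8500 / 0.9594 = 7.1399

7.14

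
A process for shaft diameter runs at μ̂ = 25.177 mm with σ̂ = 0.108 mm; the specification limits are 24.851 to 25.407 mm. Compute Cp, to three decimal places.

Cp = (USL − LSL) / (6σ̂) = (25.407 − 24.851) / (6 × 0.108) = 0.5560 / 0.6480 = 0.8580

0.858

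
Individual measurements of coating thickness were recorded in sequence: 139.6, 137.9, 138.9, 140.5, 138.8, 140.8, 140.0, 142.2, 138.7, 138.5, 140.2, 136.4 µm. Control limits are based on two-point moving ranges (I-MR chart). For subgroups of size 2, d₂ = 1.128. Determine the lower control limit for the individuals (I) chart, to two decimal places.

X̄ = (139.6 + 137.9 + 138.9 + 140.5 + 138.8 + 140.8 + 140.0 + 142.2 + 138.7 + 138.5 + 140.2 + 136.4) / 12 = 139.3750
Moving ranges: 1.7, 1.0, 1.6, 1.7, 2.0, 0.8, 2.2, 3.5, 0.2, 1.7, 3.8; M̄R̄ = 20.2000 / 11 = 1.8364
LCL = X̄ − 3·M̄R̄/d₂ = 139.3750 − 3 × 1.8364 / 1.128 = 134.4911

134.49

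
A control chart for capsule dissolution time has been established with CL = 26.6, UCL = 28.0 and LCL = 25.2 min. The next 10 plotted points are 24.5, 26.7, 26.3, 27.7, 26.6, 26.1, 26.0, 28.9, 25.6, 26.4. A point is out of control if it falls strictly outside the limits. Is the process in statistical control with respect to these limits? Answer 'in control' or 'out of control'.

out of control

Compare each point to [25.2, 28.0]: sample 1 = 24.5 < LCL; sample 8 = 28.9 > UCL.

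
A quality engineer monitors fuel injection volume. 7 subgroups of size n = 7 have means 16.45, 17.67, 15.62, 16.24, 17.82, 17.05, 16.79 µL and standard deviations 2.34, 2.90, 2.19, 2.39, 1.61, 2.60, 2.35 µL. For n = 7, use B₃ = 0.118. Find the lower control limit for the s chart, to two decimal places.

0.28

s̄ = (2.34 + 2.90 + 2.19 + 2.39 + 1.61 + 2.60 + 2.35) / 7 = 2.3400
LCL_s = B₃·s̄ = 0.118 × 2.3400 = 0.2761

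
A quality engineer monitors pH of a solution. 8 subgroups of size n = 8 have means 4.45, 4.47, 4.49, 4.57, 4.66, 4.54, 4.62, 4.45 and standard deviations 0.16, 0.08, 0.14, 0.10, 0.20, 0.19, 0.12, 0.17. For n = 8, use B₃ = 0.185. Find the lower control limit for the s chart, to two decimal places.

0.03

s̄ = (0.16 + 0.08 + 0.14 + 0.10 + 0.20 + 0.19 + 0.12 + 0.17) / 8 = 0.1450
LCL_s = B₃·s̄ = 0.185 × 0.1450 = 0.0268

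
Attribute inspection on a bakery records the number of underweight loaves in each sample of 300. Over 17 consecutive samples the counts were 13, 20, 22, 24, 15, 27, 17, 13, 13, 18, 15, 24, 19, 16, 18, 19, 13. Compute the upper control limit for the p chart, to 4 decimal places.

0.1011

p̄ = Σdᵢ / (k·n) = 306 / (17 × 300) = 0.06000
UCL = p̄ + 3·√(p̄(1−p̄)/n) = 0.06000 + 3 × √(0.06000×0.94000/300) = 0.06000 + 3 × 0.01371 = 0.10113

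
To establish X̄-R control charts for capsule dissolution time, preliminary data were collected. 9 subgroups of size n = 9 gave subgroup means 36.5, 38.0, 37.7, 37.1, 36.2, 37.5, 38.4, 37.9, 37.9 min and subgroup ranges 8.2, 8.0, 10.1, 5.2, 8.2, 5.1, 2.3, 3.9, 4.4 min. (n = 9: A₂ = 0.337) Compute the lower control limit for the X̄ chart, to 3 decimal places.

X̄̄ = (36.5 + 38.0 + 37.7 + 37.1 + 36.2 + 37.5 + 38.4 + 37.9 + 37.9) / 9 = 337.2000 / 9 = 37.4667
R̄ = (8.2 + 8.0 + 10.1 + 5.2 + 8.2 + 5.1 + 2.3 + 3.9 + 4.4) / 9 = 55.4000 / 9 = 6.1556
LCL = X̄̄ − A₂·R̄ = 37.4667 − 0.337 × 6.1556 = 35.3922

35.392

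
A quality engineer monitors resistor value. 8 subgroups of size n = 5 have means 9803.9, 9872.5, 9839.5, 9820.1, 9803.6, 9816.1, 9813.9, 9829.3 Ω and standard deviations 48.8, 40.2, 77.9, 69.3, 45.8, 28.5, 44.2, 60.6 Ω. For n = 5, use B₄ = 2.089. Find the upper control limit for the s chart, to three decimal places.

s̄ = (48.8 + 40.2 + 77.9 + 69.3 + 45.8 + 28.5 + 44.2 + 60.6) / 8 = 51.9125
UCL_s = B₄·s̄ = 2.089 × 51.9125 = 108.4452

108.445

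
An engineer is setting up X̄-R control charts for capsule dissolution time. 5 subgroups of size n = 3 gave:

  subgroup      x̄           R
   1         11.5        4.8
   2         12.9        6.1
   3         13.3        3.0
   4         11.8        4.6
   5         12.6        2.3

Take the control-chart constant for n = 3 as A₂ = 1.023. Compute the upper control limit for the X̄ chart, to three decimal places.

X̄̄ = (11.5 + 12.9 + 13.3 + 11.8 + 12.6) / 5 = 62.1000 / 5 = 12.4200
R̄ = (4.8 + 6.1 + 3.0 + 4.6 + 2.3) / 5 = 20.8000 / 5 = 4.1600
UCL = X̄̄ + A₂·R̄ = 12.4200 + 1.023 × 4.1600 = 16.6757

16.676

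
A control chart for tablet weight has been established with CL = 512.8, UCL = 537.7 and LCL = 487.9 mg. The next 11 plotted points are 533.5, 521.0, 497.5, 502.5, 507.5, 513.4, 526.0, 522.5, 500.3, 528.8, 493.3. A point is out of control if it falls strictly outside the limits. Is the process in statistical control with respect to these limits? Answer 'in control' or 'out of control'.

in control

All 11 points lie within [487.9, 537.7].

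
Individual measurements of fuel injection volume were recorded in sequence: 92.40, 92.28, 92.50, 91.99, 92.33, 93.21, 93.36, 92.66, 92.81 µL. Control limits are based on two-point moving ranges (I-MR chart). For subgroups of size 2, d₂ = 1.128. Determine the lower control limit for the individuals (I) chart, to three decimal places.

91.595

X̄ = (92.40 + 92.28 + 92.50 + 91.99 + 92.33 + 93.21 + 93.36 + 92.66 + 92.81) / 9 = 92.6156
Moving ranges: 0.12, 0.22, 0.51, 0.34, 0.88, 0.15, 0.70, 0.15; M̄R̄ = 3.0700 / 8 = 0.3837
LCL = X̄ − 3·M̄R̄/d₂ = 92.6156 − 3 × 0.3837 / 1.128 = 91.5949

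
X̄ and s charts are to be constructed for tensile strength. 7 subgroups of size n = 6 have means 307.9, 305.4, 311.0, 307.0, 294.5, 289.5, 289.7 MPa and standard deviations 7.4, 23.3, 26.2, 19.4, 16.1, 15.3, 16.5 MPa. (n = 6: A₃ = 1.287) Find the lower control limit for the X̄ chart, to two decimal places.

277.88

X̄̄ = (307.9 + 305.4 + 311.0 + 307.0 + 294.5 + 289.5 + 289.7) / 7 = 300.7143
s̄ = (7.4 + 23.3 + 26.2 + 19.4 + 16.1 + 15.3 + 16.5) / 7 = 17.7429
LCL = X̄̄ − A₃·s̄ = 300.7143 − 1.287 × 17.7429 = 277.8792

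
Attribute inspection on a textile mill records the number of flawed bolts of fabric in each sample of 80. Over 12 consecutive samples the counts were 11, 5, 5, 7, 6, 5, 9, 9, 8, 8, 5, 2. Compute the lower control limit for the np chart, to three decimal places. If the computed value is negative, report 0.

0.000

p̄ = Σdᵢ / (k·n) = 80 / (12 × 80) = 0.08333
LCL = np̄ − 3·√(np̄(1−p̄)) = 6.6667 − 3 × 2.4721 = -0.7495 → 0 (negative, so LCL = 0)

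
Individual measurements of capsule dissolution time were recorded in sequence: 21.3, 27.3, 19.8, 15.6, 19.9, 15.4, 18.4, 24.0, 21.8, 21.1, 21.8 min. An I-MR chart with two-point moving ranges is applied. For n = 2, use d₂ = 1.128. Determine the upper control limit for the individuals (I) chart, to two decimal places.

X̄ = (21.3 + 27.3 + 19.8 + 15.6 + 19.9 + 15.4 + 18.4 + 24.0 + 21.8 + 21.1 + 21.8) / 11 = 20.5818
Moving ranges: 6.0, 7.5, 4.2, 4.3, 4.5, 3.0, 5.6, 2.2, 0.7, 0.7; M̄R̄ = 38.7000 / 10 = 3.8700
UCL = X̄ + 3·M̄R̄/d₂ = 20.5818 + 3 × 3.8700 / 1.128 = 30.8744

30.87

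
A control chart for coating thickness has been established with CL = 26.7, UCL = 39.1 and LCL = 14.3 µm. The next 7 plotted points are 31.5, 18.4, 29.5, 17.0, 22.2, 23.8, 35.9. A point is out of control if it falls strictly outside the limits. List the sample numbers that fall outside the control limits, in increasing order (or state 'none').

none

All 7 points lie within [14.3, 39.1].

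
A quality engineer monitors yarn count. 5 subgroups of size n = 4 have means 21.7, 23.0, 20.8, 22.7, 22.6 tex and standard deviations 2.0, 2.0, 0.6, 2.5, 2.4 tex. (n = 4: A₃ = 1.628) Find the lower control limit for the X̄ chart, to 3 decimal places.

X̄̄ = (21.7 + 23.0 + 20.8 + 22.7 + 22.6) / 5 = 22.1600
s̄ = (2.0 + 2.0 + 0.6 + 2.5 + 2.4) / 5 = 1.9000
LCL = X̄̄ − A₃·s̄ = 22.1600 − 1.628 × 1.9000 = 19.0668

19.067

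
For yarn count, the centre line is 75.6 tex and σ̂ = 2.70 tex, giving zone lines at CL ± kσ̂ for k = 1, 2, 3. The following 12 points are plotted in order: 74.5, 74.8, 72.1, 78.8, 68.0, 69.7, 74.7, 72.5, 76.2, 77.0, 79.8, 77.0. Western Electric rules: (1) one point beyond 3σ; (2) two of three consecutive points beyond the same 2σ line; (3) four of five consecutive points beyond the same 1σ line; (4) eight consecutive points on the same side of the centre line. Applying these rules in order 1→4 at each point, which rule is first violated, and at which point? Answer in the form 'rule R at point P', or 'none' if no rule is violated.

Zone of each point (C = within 1σ̂, B = 1σ̂–2σ̂, A = 2σ̂–3σ̂, * = beyond 3σ̂; sign = side of CL): 1:-C, 2:-C, 3:-B, 4:+B, 5:-A, 6:-A, 7:-C, 8:-B, 9:+C, 10:+C, 11:+B, 12:+C
Rule 2 (two of three consecutive points beyond the same 2σ limit) is satisfied at point 6.

rule 2 at point 6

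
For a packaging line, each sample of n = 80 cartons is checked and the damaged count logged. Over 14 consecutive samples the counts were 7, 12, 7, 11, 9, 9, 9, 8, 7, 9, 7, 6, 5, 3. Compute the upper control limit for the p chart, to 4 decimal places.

0.1967

p̄ = Σdᵢ / (k·n) = 109 / (14 × 80) = 0.09732
UCL = p̄ + 3·√(p̄(1−p̄)/n) = 0.09732 + 3 × √(0.09732×0.90268/80) = 0.09732 + 3 × 0.03314 = 0.19674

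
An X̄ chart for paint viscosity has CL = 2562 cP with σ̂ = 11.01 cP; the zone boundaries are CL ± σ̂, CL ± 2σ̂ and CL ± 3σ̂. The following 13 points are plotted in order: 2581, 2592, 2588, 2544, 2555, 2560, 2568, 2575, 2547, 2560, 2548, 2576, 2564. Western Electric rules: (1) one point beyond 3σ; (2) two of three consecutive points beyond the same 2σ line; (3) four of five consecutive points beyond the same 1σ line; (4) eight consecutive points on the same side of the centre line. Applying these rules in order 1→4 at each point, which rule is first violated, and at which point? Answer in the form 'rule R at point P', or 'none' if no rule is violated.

Zone of each point (C = within 1σ̂, B = 1σ̂–2σ̂, A = 2σ̂–3σ̂, * = beyond 3σ̂; sign = side of CL): 1:+B, 2:+A, 3:+A, 4:-B, 5:-C, 6:-C, 7:+C, 8:+B, 9:-B, 10:-C, 11:-B, 12:+B, 13:+C
Rule 2 (two of three consecutive points beyond the same 2σ limit) is satisfied at point 3.

rule 2 at point 3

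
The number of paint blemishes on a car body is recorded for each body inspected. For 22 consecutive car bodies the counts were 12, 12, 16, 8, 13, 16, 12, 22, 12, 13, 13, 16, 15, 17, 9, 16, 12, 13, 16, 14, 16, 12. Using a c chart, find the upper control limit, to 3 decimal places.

c̄ = (12 + 12 + 16 + 8 + 13 + 16 + 12 + 22 + 12 + 13 + 13 + 16 + 15 + 17 + 9 + 16 + 12 + 13 + 16 + 14 + 16 + 12) / 22 = 305 / 22 = 13.8636
UCL = c̄ + 3√c̄ = 13.8636 + 3 × √13.8636 = 13.8636 + 3 × 3.7234 = 25.0338

25.034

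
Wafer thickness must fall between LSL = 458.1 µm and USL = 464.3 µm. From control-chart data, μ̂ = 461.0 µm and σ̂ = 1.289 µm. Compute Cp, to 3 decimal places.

0.802

Cp = (USL − LSL) / (6σ̂) = (464.3 − 458.1) / (6 × 1.289) = 6.2000 / 7.7340 = 0.8017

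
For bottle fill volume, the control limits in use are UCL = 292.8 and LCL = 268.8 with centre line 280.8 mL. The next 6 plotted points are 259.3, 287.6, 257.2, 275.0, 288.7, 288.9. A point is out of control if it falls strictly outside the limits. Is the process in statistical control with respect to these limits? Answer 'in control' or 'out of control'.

Compare each point to [268.8, 292.8]: sample 1 = 259.3 < LCL; sample 3 = 257.2 < LCL.

out of control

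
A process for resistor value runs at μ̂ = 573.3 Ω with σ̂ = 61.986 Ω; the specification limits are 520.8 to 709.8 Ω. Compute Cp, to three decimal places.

0.508

Cp = (USL − LSL) / (6σ̂) = (709.8 − 520.8) / (6 × 61.986) = 189.0000 / 371.9160 = 0.5082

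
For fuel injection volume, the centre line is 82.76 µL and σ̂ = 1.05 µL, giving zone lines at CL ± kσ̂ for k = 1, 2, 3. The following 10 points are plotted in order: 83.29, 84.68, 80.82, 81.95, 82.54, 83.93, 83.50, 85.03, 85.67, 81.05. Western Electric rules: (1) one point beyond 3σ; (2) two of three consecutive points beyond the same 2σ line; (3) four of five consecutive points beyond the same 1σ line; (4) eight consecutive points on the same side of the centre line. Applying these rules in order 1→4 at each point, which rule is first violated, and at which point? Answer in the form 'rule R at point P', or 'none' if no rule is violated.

Zone of each point (C = within 1σ̂, B = 1σ̂–2σ̂, A = 2σ̂–3σ̂, * = beyond 3σ̂; sign = side of CL): 1:+C, 2:+B, 3:-B, 4:-C, 5:-C, 6:+B, 7:+C, 8:+A, 9:+A, 10:-B
Rule 2 (two of three consecutive points beyond the same 2σ limit) is satisfied at point 9.

rule 2 at point 9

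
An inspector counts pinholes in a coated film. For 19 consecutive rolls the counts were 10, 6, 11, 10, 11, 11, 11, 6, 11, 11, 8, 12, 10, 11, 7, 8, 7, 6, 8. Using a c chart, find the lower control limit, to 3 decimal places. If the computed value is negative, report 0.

0.106

c̄ = (10 + 6 + 11 + 10 + 11 + 11 + 11 + 6 + 11 + 11 + 8 + 12 + 10 + 11 + 7 + 8 + 7 + 6 + 8) / 19 = 175 / 19 = 9.2105
LCL = c̄ − 3√c̄ = 9.2105 − 3 × 3.0349 = 0.1059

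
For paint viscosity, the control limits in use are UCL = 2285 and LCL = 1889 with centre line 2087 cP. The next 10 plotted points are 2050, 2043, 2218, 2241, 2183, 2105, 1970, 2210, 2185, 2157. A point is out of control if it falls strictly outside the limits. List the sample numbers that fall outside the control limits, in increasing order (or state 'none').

none

All 10 points lie within [1889, 2285].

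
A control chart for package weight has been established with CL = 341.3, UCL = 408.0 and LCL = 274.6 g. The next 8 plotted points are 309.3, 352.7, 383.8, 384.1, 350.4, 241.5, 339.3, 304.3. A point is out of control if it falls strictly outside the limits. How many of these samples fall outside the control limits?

1

Compare each point to [274.6, 408.0]: sample 6 = 241.5 < LCL.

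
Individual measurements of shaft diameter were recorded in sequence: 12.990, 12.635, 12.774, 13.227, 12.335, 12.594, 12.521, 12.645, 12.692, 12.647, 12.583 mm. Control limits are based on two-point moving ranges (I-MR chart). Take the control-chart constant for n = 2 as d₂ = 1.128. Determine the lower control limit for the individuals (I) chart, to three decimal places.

12.043

X̄ = (12.990 + 12.635 + 12.774 + 13.227 + 12.335 + 12.594 + 12.521 + 12.645 + 12.692 + 12.647 + 12.583) / 11 = 12.6948
Moving ranges: 0.355, 0.139, 0.453, 0.892, 0.259, 0.073, 0.124, 0.047, 0.045, 0.064; M̄R̄ = 2.4510 / 10 = 0.2451
LCL = X̄ − 3·M̄R̄/d₂ = 12.6948 − 3 × 0.2451 / 1.128 = 12.0430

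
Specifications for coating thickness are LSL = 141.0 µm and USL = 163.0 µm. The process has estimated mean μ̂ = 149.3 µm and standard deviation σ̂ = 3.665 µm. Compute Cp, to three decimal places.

Cp = (USL − LSL) / (6σ̂) = (163.0 − 141.0) / (6 × 3.665) = 22.0000 / 21.9900 = 1.0005

1.000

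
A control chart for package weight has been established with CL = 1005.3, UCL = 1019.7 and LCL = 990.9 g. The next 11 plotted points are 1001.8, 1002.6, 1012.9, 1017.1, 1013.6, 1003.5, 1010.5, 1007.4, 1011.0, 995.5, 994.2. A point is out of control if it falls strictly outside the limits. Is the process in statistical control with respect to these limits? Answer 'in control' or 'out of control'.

All 11 points lie within [990.9, 1019.7].

in control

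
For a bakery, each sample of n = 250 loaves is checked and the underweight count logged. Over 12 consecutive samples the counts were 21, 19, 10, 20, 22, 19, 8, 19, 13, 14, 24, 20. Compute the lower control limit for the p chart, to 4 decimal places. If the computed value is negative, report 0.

0.0214

p̄ = Σdᵢ / (k·n) = 209 / (12 × 250) = 0.06967
LCL = p̄ − 3·√(p̄(1−p̄)/n) = 0.06967 − 3 × 0.01610 = 0.02136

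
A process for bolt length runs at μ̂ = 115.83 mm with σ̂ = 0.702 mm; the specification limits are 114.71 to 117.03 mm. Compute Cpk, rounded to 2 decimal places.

0.53

Cpu = (USL − μ̂) / (3σ̂) = (117.03 − 115.83) / (3 × 0.702) = 0.5698; Cpl = (μ̂ − LSL) / (3σ̂) = (115.83 − 114.71) / (3 × 0.702) = 0.5318; Cpk = min(Cpu, Cpl) = 0.5318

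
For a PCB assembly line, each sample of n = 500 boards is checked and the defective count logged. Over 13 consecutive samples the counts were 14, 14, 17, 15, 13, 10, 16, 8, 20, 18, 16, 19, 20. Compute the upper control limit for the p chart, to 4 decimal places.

0.0539

p̄ = Σdᵢ / (k·n) = 200 / (13 × 500) = 0.03077
UCL = p̄ + 3·√(p̄(1−p̄)/n) = 0.03077 + 3 × √(0.03077×0.96923/500) = 0.03077 + 3 × 0.00772 = 0.05394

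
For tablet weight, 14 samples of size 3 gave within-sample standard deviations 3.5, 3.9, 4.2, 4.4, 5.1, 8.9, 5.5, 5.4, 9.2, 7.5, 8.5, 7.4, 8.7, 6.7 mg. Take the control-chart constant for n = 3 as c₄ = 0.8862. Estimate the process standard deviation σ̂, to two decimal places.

7.17

s̄ = (3.5 + 3.9 + 4.2 + 4.4 + 5.1 + 8.9 + 5.5 + 5.4 + 9.2 + 7.5 + 8.5 + 7.4 + 8.7 + 6.7) / 14 = 6.3500
σ̂ = s̄ / c₄ = 6.3500 / 0.8862 = 7.1654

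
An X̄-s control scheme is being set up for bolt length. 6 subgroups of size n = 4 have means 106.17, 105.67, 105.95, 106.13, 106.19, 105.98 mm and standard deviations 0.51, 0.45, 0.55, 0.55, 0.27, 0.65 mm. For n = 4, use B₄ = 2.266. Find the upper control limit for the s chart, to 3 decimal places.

s̄ = (0.51 + 0.45 + 0.55 + 0.55 + 0.27 + 0.65) / 6 = 0.4967
UCL_s = B₄·s̄ = 2.266 × 0.4967 = 1.1254

1.125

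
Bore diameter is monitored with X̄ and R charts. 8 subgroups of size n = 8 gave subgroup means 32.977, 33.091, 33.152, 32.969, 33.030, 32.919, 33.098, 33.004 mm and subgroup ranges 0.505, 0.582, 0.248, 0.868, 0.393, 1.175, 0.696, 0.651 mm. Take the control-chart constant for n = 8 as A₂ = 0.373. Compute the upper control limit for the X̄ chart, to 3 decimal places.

X̄̄ = (32.977 + 33.091 + 33.152 + 32.969 + 33.030 + 32.919 + 33.098 + 33.004) / 8 = 264.2400 / 8 = 33.0300
R̄ = (0.505 + 0.582 + 0.248 + 0.868 + 0.393 + 1.175 + 0.696 + 0.651) / 8 = 5.1180 / 8 = 0.6398
UCL = X̄̄ + A₂·R̄ = 33.0300 + 0.373 × 0.6398 = 33.2686

33.269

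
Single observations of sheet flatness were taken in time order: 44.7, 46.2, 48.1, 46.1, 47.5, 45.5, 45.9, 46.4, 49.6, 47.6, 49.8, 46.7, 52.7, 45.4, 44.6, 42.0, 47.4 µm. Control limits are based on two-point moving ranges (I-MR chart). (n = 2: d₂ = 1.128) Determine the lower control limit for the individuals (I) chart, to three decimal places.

39.804

X̄ = (44.7 + 46.2 + 48.1 + 46.1 + 47.5 + 45.5 + 45.9 + 46.4 + 49.6 + 47.6 + 49.8 + 46.7 + 52.7 + 45.4 + 44.6 + 42.0 + 47.4) / 17 = 46.8353
Moving ranges: 1.5, 1.9, 2.0, 1.4, 2.0, 0.4, 0.5, 3.2, 2.0, 2.2, 3.1, 6.0, 7.3, 0.8, 2.6, 5.4; M̄R̄ = 42.3000 / 16 = 2.6437
LCL = X̄ − 3·M̄R̄/d₂ = 46.8353 − 3 × 2.6437 / 1.128 = 39.8040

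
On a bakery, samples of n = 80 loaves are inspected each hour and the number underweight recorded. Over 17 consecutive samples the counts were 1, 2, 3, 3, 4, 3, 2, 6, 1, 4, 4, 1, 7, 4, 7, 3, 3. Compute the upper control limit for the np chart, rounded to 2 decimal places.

8.83

p̄ = Σdᵢ / (k·n) = 58 / (17 × 80) = 0.04265
UCL = np̄ + 3·√(np̄(1−p̄)) = 3.4118 + 3 × √(3.4118×0.95735) = 3.4118 + 3 × 1.8073 = 8.8336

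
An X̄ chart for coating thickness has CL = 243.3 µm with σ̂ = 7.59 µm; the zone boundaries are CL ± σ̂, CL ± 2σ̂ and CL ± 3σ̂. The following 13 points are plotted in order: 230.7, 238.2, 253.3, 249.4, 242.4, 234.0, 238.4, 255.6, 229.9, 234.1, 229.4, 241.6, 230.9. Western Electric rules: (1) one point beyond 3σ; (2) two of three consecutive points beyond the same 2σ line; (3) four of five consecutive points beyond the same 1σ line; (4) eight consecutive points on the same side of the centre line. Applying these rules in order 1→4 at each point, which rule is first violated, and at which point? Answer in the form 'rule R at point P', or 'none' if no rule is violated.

rule 3 at point 13

Zone of each point (C = within 1σ̂, B = 1σ̂–2σ̂, A = 2σ̂–3σ̂, * = beyond 3σ̂; sign = side of CL): 1:-B, 2:-C, 3:+B, 4:+C, 5:-C, 6:-B, 7:-C, 8:+B, 9:-B, 10:-B, 11:-B, 12:-C, 13:-B
Rule 3 (four of five consecutive points beyond the same 1σ limit) is satisfied at point 13.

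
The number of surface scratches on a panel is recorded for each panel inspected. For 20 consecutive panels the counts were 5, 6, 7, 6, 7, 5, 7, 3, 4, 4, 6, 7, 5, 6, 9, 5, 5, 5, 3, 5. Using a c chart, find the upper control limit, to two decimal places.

12.54

c̄ = (5 + 6 + 7 + 6 + 7 + 5 + 7 + 3 + 4 + 4 + 6 + 7 + 5 + 6 + 9 + 5 + 5 + 5 + 3 + 5) / 20 = 110 / 20 = 5.5000
UCL = c̄ + 3√c̄ = 5.5000 + 3 × √5.5000 = 5.5000 + 3 × 2.3452 = 12.5356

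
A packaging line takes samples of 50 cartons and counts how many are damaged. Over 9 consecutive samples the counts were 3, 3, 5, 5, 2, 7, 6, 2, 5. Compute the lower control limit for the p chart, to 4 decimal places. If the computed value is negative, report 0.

0.0000

p̄ = Σdᵢ / (k·n) = 38 / (9 × 50) = 0.08444
LCL = p̄ − 3·√(p̄(1−p̄)/n) = 0.08444 − 3 × 0.03932 = -0.03352 → 0 (negative, so LCL = 0)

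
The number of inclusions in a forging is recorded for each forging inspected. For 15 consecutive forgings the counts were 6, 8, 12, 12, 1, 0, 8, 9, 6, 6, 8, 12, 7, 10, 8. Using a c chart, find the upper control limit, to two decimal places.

15.77

c̄ = (6 + 8 + 12 + 12 + 1 + 0 + 8 + 9 + 6 + 6 + 8 + 12 + 7 + 10 + 8) / 15 = 113 / 15 = 7.5333
UCL = c̄ + 3√c̄ = 7.5333 + 3 × √7.5333 = 7.5333 + 3 × 2.7447 = 15.7674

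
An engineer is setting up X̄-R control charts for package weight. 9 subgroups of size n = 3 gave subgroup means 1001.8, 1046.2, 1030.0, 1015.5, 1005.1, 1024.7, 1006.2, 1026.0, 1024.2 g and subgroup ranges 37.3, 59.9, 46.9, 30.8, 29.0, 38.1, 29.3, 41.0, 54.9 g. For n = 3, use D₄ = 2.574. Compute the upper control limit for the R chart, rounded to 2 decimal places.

105.02

R̄ = (37.3 + 59.9 + 46.9 + 30.8 + 29.0 + 38.1 + 29.3 + 41.0 + 54.9) / 9 = 367.2000 / 9 = 40.8000
UCL_R = D₄·R̄ = 2.574 × 40.8000 = 105.0192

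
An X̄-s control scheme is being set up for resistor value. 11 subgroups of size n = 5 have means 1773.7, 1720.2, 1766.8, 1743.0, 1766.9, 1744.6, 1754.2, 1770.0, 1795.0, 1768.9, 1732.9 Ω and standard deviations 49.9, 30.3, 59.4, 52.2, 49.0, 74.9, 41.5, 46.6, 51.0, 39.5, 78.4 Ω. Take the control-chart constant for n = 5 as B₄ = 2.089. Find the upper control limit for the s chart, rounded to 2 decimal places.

108.76

s̄ = (49.9 + 30.3 + 59.4 + 52.2 + 49.0 + 74.9 + 41.5 + 46.6 + 51.0 + 39.5 + 78.4) / 11 = 52.0636
UCL_s = B₄·s̄ = 2.089 × 52.0636 = 108.7609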